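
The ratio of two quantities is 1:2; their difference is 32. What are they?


Let A = 1k, B = 2k.
2k - 1k = 32
1k = 32 → k = 32/1 = 32
A = 1×32 = 32, B = 2×32 = 64
= A = 32, B = 64

A = 32, B = 64


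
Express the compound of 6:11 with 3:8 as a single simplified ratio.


Compound ratio = (6×3) : (11×8)
= 18:88
GCD = 2
= 9:44

9:44


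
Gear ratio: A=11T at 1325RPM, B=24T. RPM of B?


Gear ratio = 11:24 = 11:24
RPM_B = RPM_A × (teeth_A / teeth_B)
= 1325 × (11/24)
= 607.3 RPM

607.3 RPM


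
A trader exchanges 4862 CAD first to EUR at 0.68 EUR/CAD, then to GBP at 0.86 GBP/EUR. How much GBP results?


Step 1: 4862 CAD × 0.68 = 3306.16 EUR
Step 2: 3306.16 EUR × 0.86 = 2843.30 GBP
Implied rate CAD→GBP = 0.68 × 0.86 = 0.5848
= 2843.30 GBP

2843.30 GBP


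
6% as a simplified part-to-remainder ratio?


6% means 6 parts out of 100; remainder = 94
Part : remainder = 6:94
GCD = 2
= 3:47

3:47


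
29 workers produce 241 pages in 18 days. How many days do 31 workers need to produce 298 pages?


Days ∝ work / workers, so d₂ = d₁ × (m₁/m₂) × (w₂/w₁)
Workers factor (inverse): 29/31 ≈ 0.9355
Work factor (direct): 298/241 ≈ 1.2365
d₂ = 18 × 29/31 × 298/241 = (18 × 29 × 298) / (31 × 241) = 155556/7471
≈ 20.82 days

20.82 days


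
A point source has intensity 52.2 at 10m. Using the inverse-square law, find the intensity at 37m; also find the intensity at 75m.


I₁d₁² = I₂d₂²
I at 37m = 52.2 × (10/37)² = 52.2 × 100/1369 = 5220/1369 ≈ 3.8130
I at 75m = 52.2 × (10/75)² = 52.2 × 100/5625 = 5220/5625 = 0.9280
= 3.8130 and 0.9280

3.8130 and 0.9280


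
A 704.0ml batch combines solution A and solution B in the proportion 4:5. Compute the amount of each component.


Total parts = 4 + 5 = 9
solution A: 704.0 × 4/9 = 312.9ml
solution B: 704.0 × 5/9 = 391.1ml
= 312.9ml and 391.1ml

312.9ml and 391.1ml


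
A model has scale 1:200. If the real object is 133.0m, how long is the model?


Model size = real / scale
= 133.0 / 200
= 0.6650 m

0.6650 m


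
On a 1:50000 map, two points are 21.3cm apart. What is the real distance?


Real distance = map distance × scale
= 21.3cm × 50000
= 1065000 cm = 10650.0 m
= 10.650 km

10.650 km


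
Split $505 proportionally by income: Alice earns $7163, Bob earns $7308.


Total income = 7163 + 7308 = $14471
Alice: $505 × 7163/14471 = $249.97
Bob: $505 × 7308/14471 = $255.03
= Alice: $249.97, Bob: $255.03

Alice: $249.97, Bob: $255.03


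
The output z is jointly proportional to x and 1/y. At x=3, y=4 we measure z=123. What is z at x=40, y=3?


z = k·x/y
Solve for k using the known point: k = z·y/x = 123×4/3 = 492/3 = 164.0000
Now evaluate at x=40, y=3:
z = k × 40 / 3 = (492 × 40) / (3 × 3) = 19680/9
≈ 2186.6667

2186.6667


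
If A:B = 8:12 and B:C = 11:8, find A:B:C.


Match B: multiply A:B by 11 → 88:132
Multiply B:C by 12 → 132:96
Combined: 88:132:96
GCD = 4
= 22:33:24

22:33:24


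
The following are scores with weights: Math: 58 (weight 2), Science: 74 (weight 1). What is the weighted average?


Numerator = 58×2 + 74×1
= 116 + 74
= 190
Total weight = 3
Weighted avg = 190/3
= 63.33

63.33


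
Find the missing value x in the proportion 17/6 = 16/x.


Cross multiply: 17 × x = 6 × 16
17x = 96
x = 96 / 17
= 5.65

5.65


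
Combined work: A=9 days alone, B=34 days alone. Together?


Rate of A = 1/9 per day
Rate of B = 1/34 per day
Combined rate = 1/9 + 1/34 = 43/306 ≈ 0.1405 per day
Days = 1 / combined rate = 306/43
≈ 7.12 days

7.12 days


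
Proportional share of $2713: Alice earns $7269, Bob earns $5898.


Total income = 7269 + 5898 = $13167
Alice: $2713 × 7269/13167 = $1497.74
Bob: $2713 × 5898/13167 = $1215.26
= Alice: $1497.74, Bob: $1215.26

Alice: $1497.74, Bob: $1215.26


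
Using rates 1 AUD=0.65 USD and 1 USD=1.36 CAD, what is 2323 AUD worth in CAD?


Step 1: 2323 AUD × 0.65 = 1509.95 USD
Step 2: 1509.95 USD × 1.36 = 2053.53 CAD
Implied rate AUD→CAD = 0.65 × 1.36 = 0.8840
= 2053.53 CAD

2053.53 CAD


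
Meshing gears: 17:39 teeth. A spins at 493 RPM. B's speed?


Gear ratio = 17:39 = 17:39
RPM_B = RPM_A × (teeth_A / teeth_B)
= 493 × (17/39)
= 214.9 RPM

214.9 RPM


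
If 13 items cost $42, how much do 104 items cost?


Direct proportion: y/x = constant
k = 42/13 ≈ 3.2308
y₂ = k × 104 = 42 × 104 / 13 = 4368/13
= 336.00

336.00


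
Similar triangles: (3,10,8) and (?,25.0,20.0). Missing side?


Scale factor = 25.0/10 = 2.5
Missing side = 3 × 2.5
= 7.5

7.5


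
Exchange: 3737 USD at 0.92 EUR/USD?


Amount × rate = 3737 × 0.92
= 3438.04 EUR

3438.04 EUR


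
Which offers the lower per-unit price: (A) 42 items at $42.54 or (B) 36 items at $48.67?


Deal A: $42.54/42 = $1.0129/unit
Deal B: $48.67/36 = $1.3519/unit
A is cheaper per unit
= Deal A

Deal A


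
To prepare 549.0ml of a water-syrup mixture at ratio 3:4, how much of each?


Total parts = 3 + 4 = 7
water: 549.0 × 3/7 = 235.3ml
syrup: 549.0 × 4/7 = 313.7ml
= 235.3ml and 313.7ml

235.3ml and 313.7ml


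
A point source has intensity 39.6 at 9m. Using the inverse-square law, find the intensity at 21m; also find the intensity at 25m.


I₁d₁² = I₂d₂²
I at 21m = 39.6 × (9/21)² = 39.6 × 81/441 = 3207.6/441 ≈ 7.2735
I at 25m = 39.6 × (9/25)² = 39.6 × 81/625 = 3207.6/625 ≈ 5.1322
= 7.2735 and 5.1322

7.2735 and 5.1322


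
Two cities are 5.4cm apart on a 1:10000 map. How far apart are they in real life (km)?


Real distance = map distance × scale
= 5.4cm × 10000
= 54000 cm = 540.0 m
= 0.540 km

0.540 km


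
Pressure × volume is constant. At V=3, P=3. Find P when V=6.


Inverse proportion: x × y = constant
k = 3 × 3 = 9
y₂ = k / 6 = 9 / 6
= 1.50

1.50


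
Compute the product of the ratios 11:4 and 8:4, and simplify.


Compound ratio = (11×8) : (4×4)
= 88:16
GCD = 8
= 11:2

11:2


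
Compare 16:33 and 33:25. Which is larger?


16/33 = 0.4848
33/25 = 1.3200
0.4848 < 1.3200, so 16:33 is less
= 33:25

33:25


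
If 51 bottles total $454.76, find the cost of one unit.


Unit rate = total / quantity
= 454.76 / 51
= $8.92 per unit

$8.92 per unit


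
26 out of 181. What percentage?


Percentage = (part / whole) × 100
= (26 / 181) × 100
≈ 14.36%

14.36%


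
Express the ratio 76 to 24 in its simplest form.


GCD(76, 24) = 4
76/4 : 24/4
= 19:6

19:6


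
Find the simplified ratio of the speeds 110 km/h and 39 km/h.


Ratio = 110:39
GCD = 1
Simplified = 110:39
Time ratio (same distance) = 39:110
Speed ratio = 110:39

110:39


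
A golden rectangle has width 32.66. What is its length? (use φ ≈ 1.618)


φ = (1 + √5) / 2 ≈ 1.618
Length = width × φ = 32.66 × 1.618 = 52.84388
≈ 52.84

52.84


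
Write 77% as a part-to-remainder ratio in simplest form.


77% means 77 parts out of 100; remainder = 23
Part : remainder = 77:23
GCD = 1
= 77:23

77:23


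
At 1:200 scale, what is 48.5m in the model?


Model size = real / scale
= 48.5 / 200
= 0.2425 m

0.2425 m


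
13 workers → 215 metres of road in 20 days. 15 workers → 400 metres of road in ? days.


Days ∝ work / workers, so d₂ = d₁ × (m₁/m₂) × (w₂/w₁)
Workers factor (inverse): 13/15 ≈ 0.8667
Work factor (direct): 400/215 ≈ 1.8605
d₂ = 20 × 13/15 × 400/215 = (20 × 13 × 400) / (15 × 215) = 104000/3225
≈ 32.25 days

32.25 days


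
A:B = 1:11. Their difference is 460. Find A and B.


Let A = 1k, B = 11k.
11k - 1k = 460
10k = 460 → k = 460/10 = 46
A = 1×46 = 46, B = 11×46 = 506
= A = 46, B = 506

A = 46, B = 506


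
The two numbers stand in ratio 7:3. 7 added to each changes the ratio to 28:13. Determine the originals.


Let A = 7k, B = 3k.
(7k + 7) / (3k + 7) = 28/13
Cross-multiply: 13(7k + 7) = 28(3k + 7)
91k + 91 = 84k + 196
91k - 84k = 196 - 91
7k = 105
k = 105/7 = 15
A = 7×15 = 105, B = 3×15 = 45
= A = 105, B = 45

A = 105, B = 45


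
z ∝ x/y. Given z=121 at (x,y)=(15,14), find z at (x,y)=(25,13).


z = k·x/y
Solve for k using the known point: k = z·y/x = 121×14/15 = 1694/15 ≈ 112.9333
Now evaluate at x=25, y=13:
z = k × 25 / 13 = (1694 × 25) / (15 × 13) = 42350/195
≈ 217.1795

217.1795


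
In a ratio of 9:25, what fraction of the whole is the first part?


Total parts = 9 + 25 = 34
First part: 9/34 = 9/34
= 9/34

9/34


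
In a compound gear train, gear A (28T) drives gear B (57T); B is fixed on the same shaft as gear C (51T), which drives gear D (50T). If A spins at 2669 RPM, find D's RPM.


Stage 1: RPM_B = RPM_A × t_A/t_B = 2669 × 28/57 = 74732/57 ≈ 1311.09
B and C share a shaft → RPM_C = RPM_B
Stage 2: RPM_D = RPM_C × t_C/t_D = RPM_A × (t_A×t_C)/(t_B×t_D)
Overall ratio = (28×51)/(57×50) = 1428/2850
RPM_D = 2669 × 1428/2850 = 3811332/2850
≈ 1337.31 RPM

1337.31 RPM


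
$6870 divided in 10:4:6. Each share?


Total parts = 10 + 4 + 6 = 20
Part 1: 6870 × 10/20 = 3435.00
Part 2: 6870 × 4/20 = 1374.00
Part 3: 6870 × 6/20 = 2061.00
= Part 1: $3435.00, Part 2: $1374.00, Part 3: $2061.00

Part 1: $3435.00, Part 2: $1374.00, Part 3: $2061.00


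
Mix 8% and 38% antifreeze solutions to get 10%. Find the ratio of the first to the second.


Let x parts of 8% mix with y parts of 38%.
8x + 38y = 10(x + y)
8x + 38y = 10x + 10y
x(8 - 10) = y(10 - 38)
x/y = (38 - 10)/(10 - 8) = 28/2
Simplify: 14:1
= 14:1

14:1


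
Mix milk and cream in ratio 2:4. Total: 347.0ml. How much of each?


Total parts = 2 + 4 = 6
milk: 347.0 × 2/6 = 115.7ml
cream: 347.0 × 4/6 = 231.3ml
= 115.7ml and 231.3ml

115.7ml and 231.3ml


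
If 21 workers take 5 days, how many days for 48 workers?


Inverse proportion: x × y = constant
k = 21 × 5 = 105
y₂ = k / 48 = 105 / 48
= 2.19

2.19


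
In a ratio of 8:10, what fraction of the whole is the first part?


Total parts = 8 + 10 = 18
First part: 8/18 = 4/9
= 4/9

4/9


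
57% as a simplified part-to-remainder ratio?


57% means 57 parts out of 100; remainder = 43
Part : remainder = 57:43
GCD = 1
= 57:43

57:43


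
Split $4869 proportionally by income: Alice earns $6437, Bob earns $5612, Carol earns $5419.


Total income = 6437 + 5612 + 5419 = $17468
Alice: $4869 × 6437/17468 = $1794.24
Bob: $4869 × 5612/17468 = $1564.28
Carol: $4869 × 5419/17468 = $1510.48
= Alice: $1794.24, Bob: $1564.28, Carol: $1510.48

Alice: $1794.24, Bob: $1564.28, Carol: $1510.48


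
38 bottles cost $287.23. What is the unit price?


Unit rate = total / quantity
= 287.23 / 38
= $7.56 per unit

$7.56 per unit


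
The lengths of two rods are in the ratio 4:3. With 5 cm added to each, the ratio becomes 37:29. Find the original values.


Let A = 4k, B = 3k.
(4k + 5) / (3k + 5) = 37/29
Cross-multiply: 29(4k + 5) = 37(3k + 5)
116k + 145 = 111k + 185
116k - 111k = 185 - 145
5k = 40
k = 40/5 = 8
A = 4×8 = 32, B = 3×8 = 24
= A = 32, B = 24

A = 32, B = 24


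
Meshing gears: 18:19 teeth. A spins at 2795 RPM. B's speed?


Gear ratio = 18:19 = 18:19
RPM_B = RPM_A × (teeth_A / teeth_B)
= 2795 × (18/19)
= 2647.9 RPM

2647.9 RPM


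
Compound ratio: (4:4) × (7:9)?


Compound ratio = (4×7) : (4×9)
= 28:36
GCD = 4
= 7:9

7:9


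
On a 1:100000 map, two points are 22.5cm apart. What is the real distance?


Real distance = map distance × scale
= 22.5cm × 100000
= 2250000 cm = 22500.0 m
= 22.500 km

22.500 km


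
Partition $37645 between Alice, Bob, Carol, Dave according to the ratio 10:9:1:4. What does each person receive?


Total parts = 10 + 9 + 1 + 4 = 24
Alice: 37645 × 10/24 = 15685.42
Bob: 37645 × 9/24 = 14116.88
Carol: 37645 × 1/24 = 1568.54
Dave: 37645 × 4/24 = 6274.17
= Alice: $15685.42, Bob: $14116.88, Carol: $1568.54, Dave: $6274.17

Alice: $15685.42, Bob: $14116.88, Carol: $1568.54, Dave: $6274.17


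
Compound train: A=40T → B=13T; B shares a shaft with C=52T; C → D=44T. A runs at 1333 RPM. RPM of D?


Stage 1: RPM_B = RPM_A × t_A/t_B = 1333 × 40/13 = 53320/13 ≈ 4101.54
B and C share a shaft → RPM_C = RPM_B
Stage 2: RPM_D = RPM_C × t_C/t_D = RPM_A × (t_A×t_C)/(t_B×t_D)
Overall ratio = (40×52)/(13×44) = 2080/572
RPM_D = 1333 × 2080/572 = 2772640/572
≈ 4847.27 RPM

4847.27 RPM


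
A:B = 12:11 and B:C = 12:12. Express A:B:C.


Match B: multiply A:B by 12 → 144:132
Multiply B:C by 11 → 132:132
Combined: 144:132:132
GCD = 12
= 12:11:11

12:11:11


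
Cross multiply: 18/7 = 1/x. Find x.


Cross multiply: 18 × x = 7 × 1
18x = 7
x = 7 / 18
= 0.39

0.39


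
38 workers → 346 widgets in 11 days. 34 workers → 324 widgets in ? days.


Days ∝ work / workers, so d₂ = d₁ × (m₁/m₂) × (w₂/w₁)
Workers factor (inverse): 38/34 ≈ 1.1176
Work factor (direct): 324/346 ≈ 0.9364
d₂ = 11 × 38/34 × 324/346 = (11 × 38 × 324) / (34 × 346) = 135432/11764
≈ 11.51 days

11.51 days


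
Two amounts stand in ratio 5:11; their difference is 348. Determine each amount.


Let A = 5k, B = 11k.
11k - 5k = 348
6k = 348 → k = 348/6 = 58
A = 5×58 = 290, B = 11×58 = 638
= A = 290, B = 638

A = 290, B = 638


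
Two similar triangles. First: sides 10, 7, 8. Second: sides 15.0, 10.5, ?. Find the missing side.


Scale factor = 15.0/10 = 1.5
Missing side = 8 × 1.5
= 12.0

12.0


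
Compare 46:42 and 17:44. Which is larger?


46/42 = 1.0952
17/44 = 0.3864
1.0952 > 0.3864, so 46:42 is greater
= 46:42

46:42


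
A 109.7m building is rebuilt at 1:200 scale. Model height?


Model size = real / scale
= 109.7 / 200
= 0.5485 m

0.5485 m


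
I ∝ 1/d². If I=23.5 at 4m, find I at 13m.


I₁d₁² = I₂d₂²
I₂ = I₁ × (d₁/d₂)²
= 23.5 × (4/13)²
= 23.5 × 16/169
= 376/169
≈ 2.2249

2.2249


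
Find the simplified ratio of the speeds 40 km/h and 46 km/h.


Ratio = 40:46
GCD = 2
Simplified = 20:23
Time ratio (same distance) = 23:20
Speed ratio = 20:23

20:23


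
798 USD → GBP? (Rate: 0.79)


Amount × rate = 798 × 0.79
= 630.42 GBP

630.42 GBP


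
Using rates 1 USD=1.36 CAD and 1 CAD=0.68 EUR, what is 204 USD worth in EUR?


Step 1: 204 USD × 1.36 = 277.44 CAD
Step 2: 277.44 CAD × 0.68 = 188.66 EUR
Implied rate USD→EUR = 1.36 × 0.68 = 0.9248
= 188.66 EUR

188.66 EUR


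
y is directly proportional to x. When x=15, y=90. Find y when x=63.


Direct proportion: y/x = constant
k = 90/15 = 6.0000
y₂ = k × 63 = 90 × 63 / 15 = 5670/15
= 378.00

378.00


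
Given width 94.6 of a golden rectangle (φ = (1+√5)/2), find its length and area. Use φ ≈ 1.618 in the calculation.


φ = (1 + √5) / 2 ≈ 1.618
Length = width × φ = 94.6 × 1.618 = 153.0628
≈ 153.06
Area = width × length = 94.6 × 153.0628 = 14479.74088 ≈ 14479.74
= Length: 153.06, Area: 14479.74

Length: 153.06, Area: 14479.74


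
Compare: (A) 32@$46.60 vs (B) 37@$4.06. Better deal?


Deal A: $46.60/32 = $1.4563/unit
Deal B: $4.06/37 = $0.1097/unit
B is cheaper per unit
= Deal B

Deal B


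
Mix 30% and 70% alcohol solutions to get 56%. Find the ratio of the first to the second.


Let x parts of 30% mix with y parts of 70%.
30x + 70y = 56(x + y)
30x + 70y = 56x + 56y
x(30 - 56) = y(56 - 70)
x/y = (70 - 56)/(56 - 30) = 14/26
Simplify: 7:13
= 7:13

7:13


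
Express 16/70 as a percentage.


Percentage = (part / whole) × 100
= (16 / 70) × 100
≈ 22.86%

22.86%


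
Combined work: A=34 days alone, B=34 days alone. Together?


Rate of A = 1/34 per day
Rate of B = 1/34 per day
Combined rate = 1/34 + 1/34 = 68/1156 ≈ 0.0588 per day
Days = 1 / combined rate = 1156/68
= 17.00 days

17.00 days


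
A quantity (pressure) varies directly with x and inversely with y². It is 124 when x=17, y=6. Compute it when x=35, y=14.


z = k·x/y²
Solve for k using the known point: k = z·y²/x = 124×36/17 = 4464/17 ≈ 262.5882
Now evaluate at x=35, y=14:
z = k × 35 / 196 = (4464 × 35) / (17 × 196) = 156240/3332
≈ 46.8908

46.8908


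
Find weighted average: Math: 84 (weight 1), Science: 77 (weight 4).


Numerator = 84×1 + 77×4
= 84 + 308
= 392
Total weight = 5
Weighted avg = 392/5
= 78.40

78.40


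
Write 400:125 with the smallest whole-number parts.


GCD(400, 125) = 25
400/25 : 125/25
= 16:5

16:5


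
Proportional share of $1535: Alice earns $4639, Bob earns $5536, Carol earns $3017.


Total income = 4639 + 5536 + 3017 = $13192
Alice: $1535 × 4639/13192 = $539.79
Bob: $1535 × 5536/13192 = $644.16
Carol: $1535 × 3017/13192 = $351.05
= Alice: $539.79, Bob: $644.16, Carol: $351.05

Alice: $539.79, Bob: $644.16, Carol: $351.05


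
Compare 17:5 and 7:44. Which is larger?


17/5 = 3.4000
7/44 = 0.1591
3.4000 > 0.1591, so 17:5 is greater
= 17:5

17:5


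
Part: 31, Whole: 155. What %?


Percentage = (part / whole) × 100
= (31 / 155) × 100
= 20.00%

20.00%


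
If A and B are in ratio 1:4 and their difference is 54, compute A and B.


Let A = 1k, B = 4k.
4k - 1k = 54
3k = 54 → k = 54/3 = 18
A = 1×18 = 18, B = 4×18 = 72
= A = 18, B = 72

A = 18, B = 72


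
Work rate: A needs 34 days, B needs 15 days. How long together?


Rate of A = 1/34 per day
Rate of B = 1/15 per day
Combined rate = 1/34 + 1/15 = 49/510 ≈ 0.0961 per day
Days = 1 / combined rate = 510/49
≈ 10.41 days

10.41 days


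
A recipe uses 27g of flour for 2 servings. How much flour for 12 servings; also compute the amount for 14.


Direct proportion: y/x = constant
k = 27/2 = 13.5000
y at x=12: k × 12 = 27 × 12 / 2 = 324/2 = 162.00
y at x=14: k × 14 = 27 × 14 / 2 = 378/2 = 189.00
= 162.00 and 189.00

162.00 and 189.00


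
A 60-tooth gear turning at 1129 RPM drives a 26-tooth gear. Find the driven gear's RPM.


Gear ratio = 60:26 = 30:13
RPM_B = RPM_A × (teeth_A / teeth_B)
= 1129 × (60/26)
= 2605.4 RPM

2605.4 RPM


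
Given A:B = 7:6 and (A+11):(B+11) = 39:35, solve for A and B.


Let A = 7k, B = 6k.
(7k + 11) / (6k + 11) = 39/35
Cross-multiply: 35(7k + 11) = 39(6k + 11)
245k + 385 = 234k + 429
245k - 234k = 429 - 385
11k = 44
k = 44/11 = 4
A = 7×4 = 28, B = 6×4 = 24
= A = 28, B = 24

A = 28, B = 24


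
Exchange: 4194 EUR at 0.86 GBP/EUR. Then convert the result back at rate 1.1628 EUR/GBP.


Amount × rate = 4194 × 0.86 = 3606.84 GBP
Round-trip: 3606.84 × 1.1628 = 4194.03 EUR
= 3606.84 GBP, then 4194.03 EUR

3606.84 GBP, then 4194.03 EUR


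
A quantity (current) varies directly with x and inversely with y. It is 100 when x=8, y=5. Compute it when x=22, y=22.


z = k·x/y
Solve for k using the known point: k = z·y/x = 100×5/8 = 500/8 = 62.5000
Now evaluate at x=22, y=22:
z = k × 22 / 22 = (500 × 22) / (8 × 22) = 11000/176
= 62.5000

62.5000


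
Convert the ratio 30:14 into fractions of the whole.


Total parts = 30 + 14 = 44
First part: 30/44 = 15/22
Second part: 14/44 = 7/22
= 15/22 and 7/22

15/22 and 7/22


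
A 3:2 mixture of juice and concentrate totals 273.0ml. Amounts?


Total parts = 3 + 2 = 5
juice: 273.0 × 3/5 = 163.8ml
concentrate: 273.0 × 2/5 = 109.2ml
= 163.8ml and 109.2ml

163.8ml and 109.2ml


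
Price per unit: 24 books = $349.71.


Unit rate = total / quantity
= 349.71 / 24
= $14.57 per unit

$14.57 per unit


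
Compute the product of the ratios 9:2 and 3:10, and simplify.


Compound ratio = (9×3) : (2×10)
= 27:20
GCD = 1
= 27:20

27:20


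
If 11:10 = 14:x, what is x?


Cross multiply: 11 × x = 10 × 14
11x = 140
x = 140 / 11
= 12.73

12.73


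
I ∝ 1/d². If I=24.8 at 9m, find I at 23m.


I₁d₁² = I₂d₂²
I₂ = I₁ × (d₁/d₂)²
= 24.8 × (9/23)²
= 24.8 × 81/529
= 2008.8/529
≈ 3.7974

3.7974


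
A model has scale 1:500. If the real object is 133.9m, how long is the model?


Model size = real / scale
= 133.9 / 500
= 0.2678 m

0.2678 m


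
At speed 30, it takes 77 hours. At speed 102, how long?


Inverse proportion: x × y = constant
k = 30 × 77 = 2310
y₂ = k / 102 = 2310 / 102
= 22.65

22.65


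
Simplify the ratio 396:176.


GCD(396, 176) = 44
396/44 : 176/44
= 9:4

9:4


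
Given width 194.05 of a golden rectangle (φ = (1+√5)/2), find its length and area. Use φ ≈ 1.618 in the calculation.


φ = (1 + √5) / 2 ≈ 1.618
Length = width × φ = 194.05 × 1.618 = 313.9729
≈ 313.97
Area = width × length = 194.05 × 313.9729 = 60926.441245 ≈ 60926.44
= Length: 313.97, Area: 60926.44

Length: 313.97, Area: 60926.44


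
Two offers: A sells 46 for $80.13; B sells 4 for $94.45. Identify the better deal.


Deal A: $80.13/46 = $1.7420/unit
Deal B: $94.45/4 = $23.6125/unit
A is cheaper per unit
= Deal A

Deal A


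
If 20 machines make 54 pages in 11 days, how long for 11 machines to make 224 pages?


Days ∝ work / workers, so d₂ = d₁ × (m₁/m₂) × (w₂/w₁)
Workers factor (inverse): 20/11 ≈ 1.8182
Work factor (direct): 224/54 ≈ 4.1481
d₂ = 11 × 20/11 × 224/54 = (11 × 20 × 224) / (11 × 54) = 49280/594
≈ 82.96 days

82.96 days


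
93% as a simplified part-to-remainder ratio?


93% means 93 parts out of 100; remainder = 7
Part : remainder = 93:7
GCD = 1
= 93:7

93:7


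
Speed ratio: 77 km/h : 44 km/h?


Ratio = 77:44
GCD = 11
Simplified = 7:4
Time ratio (same distance) = 4:7
Speed ratio = 7:4

7:4


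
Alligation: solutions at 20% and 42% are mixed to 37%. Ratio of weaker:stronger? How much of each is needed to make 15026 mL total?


Let x parts of 20% mix with y parts of 42%.
20x + 42y = 37(x + y)
20x + 42y = 37x + 37y
x(20 - 37) = y(37 - 42)
x/y = (42 - 37)/(37 - 20) = 5/17
Simplify: 5:17
Total parts = 22; one part = 15026/22 = 683.00 mL
20% solution: 5×683.00 = 3415.00 mL
42% solution: 17×683.00 = 11611.00 mL
= ratio 5:17; 3415.00 mL and 11611.00 mL

ratio 5:17; 3415.00 mL and 11611.00 mL


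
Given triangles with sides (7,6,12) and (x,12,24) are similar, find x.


Scale factor = 12/6 = 2
Missing side = 7 × 2
= 14.0

14.0


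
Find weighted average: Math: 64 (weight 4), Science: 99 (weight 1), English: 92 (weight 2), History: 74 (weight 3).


Numerator = 64×4 + 99×1 + 92×2 + 74×3
= 256 + 99 + 184 + 222
= 761
Total weight = 10
Weighted avg = 761/10
= 76.10

76.10


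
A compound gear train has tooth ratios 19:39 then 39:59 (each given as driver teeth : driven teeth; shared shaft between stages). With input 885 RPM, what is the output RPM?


Stage 1: RPM_B = RPM_A × t_A/t_B = 885 × 19/39 = 16815/39 ≈ 431.15
B and C share a shaft → RPM_C = RPM_B
Stage 2: RPM_D = RPM_C × t_C/t_D = RPM_A × (t_A×t_C)/(t_B×t_D)
Overall ratio = (19×39)/(39×59) = 741/2301
RPM_D = 885 × 741/2301 = 655785/2301
= 285.00 RPM

285.00 RPM


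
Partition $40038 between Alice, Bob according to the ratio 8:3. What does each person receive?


Total parts = 8 + 3 = 11
Alice: 40038 × 8/11 = 29118.55
Bob: 40038 × 3/11 = 10919.45
= Alice: $29118.55, Bob: $10919.45

Alice: $29118.55, Bob: $10919.45


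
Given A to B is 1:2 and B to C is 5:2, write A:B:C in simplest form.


Match B: multiply A:B by 5 → 5:10
Multiply B:C by 2 → 10:4
Combined: 5:10:4
GCD = 1
= 5:10:4

5:10:4


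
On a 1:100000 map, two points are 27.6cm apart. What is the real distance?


Real distance = map distance × scale
= 27.6cm × 100000
= 2760000 cm = 27600.0 m
= 27.600 km

27.600 km


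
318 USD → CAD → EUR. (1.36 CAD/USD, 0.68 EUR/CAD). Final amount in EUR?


Step 1: 318 USD × 1.36 = 432.48 CAD
Step 2: 432.48 CAD × 0.68 = 294.09 EUR
Implied rate USD→EUR = 1.36 × 0.68 = 0.9248
= 294.09 EUR

294.09 EUR


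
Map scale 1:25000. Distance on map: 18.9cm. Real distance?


Real distance = map distance × scale
= 18.9cm × 25000
= 472500 cm = 4725.0 m
= 4.725 km

4.725 km


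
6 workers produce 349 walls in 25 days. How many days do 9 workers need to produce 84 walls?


Days ∝ work / workers, so d₂ = d₁ × (m₁/m₂) × (w₂/w₁)
Workers factor (inverse): 6/9 ≈ 0.6667
Work factor (direct): 84/349 ≈ 0.2407
d₂ = 25 × 6/9 × 84/349 = (25 × 6 × 84) / (9 × 349) = 12600/3141
≈ 4.01 days

4.01 days


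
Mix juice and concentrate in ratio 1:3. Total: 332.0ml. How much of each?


Total parts = 1 + 3 = 4
juice: 332.0 × 1/4 = 83.0ml
concentrate: 332.0 × 3/4 = 249.0ml
= 83.0ml and 249.0ml

83.0ml and 249.0ml


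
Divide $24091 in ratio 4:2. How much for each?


Total parts = 4 + 2 = 6
Part 1: 24091 × 4/6 = 16060.67
Part 2: 24091 × 2/6 = 8030.33
= Part 1: $16060.67, Part 2: $8030.33

Part 1: $16060.67, Part 2: $8030.33


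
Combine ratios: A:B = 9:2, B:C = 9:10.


Match B: multiply A:B by 9 → 81:18
Multiply B:C by 2 → 18:20
Combined: 81:18:20
GCD = 1
= 81:18:20

81:18:20


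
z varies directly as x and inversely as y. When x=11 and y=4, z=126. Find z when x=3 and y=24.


z = k·x/y
Solve for k using the known point: k = z·y/x = 126×4/11 = 504/11 ≈ 45.8182
Now evaluate at x=3, y=24:
z = k × 3 / 24 = (504 × 3) / (11 × 24) = 1512/264
≈ 5.7273

5.7273


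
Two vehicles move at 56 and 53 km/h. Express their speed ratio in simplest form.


Ratio = 56:53
GCD = 1
Simplified = 56:53
Time ratio (same distance) = 53:56
Speed ratio = 56:53

56:53


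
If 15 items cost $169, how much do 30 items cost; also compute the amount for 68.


Direct proportion: y/x = constant
k = 169/15 ≈ 11.2667
y at x=30: k × 30 = 169 × 30 / 15 = 5070/15 = 338.00
y at x=68: k × 68 = 169 × 68 / 15 = 11492/15 ≈ 766.13
= 338.00 and 766.13

338.00 and 766.13


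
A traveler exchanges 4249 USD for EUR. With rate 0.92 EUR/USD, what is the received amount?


Amount × rate = 4249 × 0.92
= 3909.08 EUR

3909.08 EUR


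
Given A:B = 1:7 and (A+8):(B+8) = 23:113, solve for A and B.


Let A = 1k, B = 7k.
(1k + 8) / (7k + 8) = 23/113
Cross-multiply: 113(1k + 8) = 23(7k + 8)
113k + 904 = 161k + 184
113k - 161k = 184 - 904
-48k = -720
k = -720/-48 = 15
A = 1×15 = 15, B = 7×15 = 105
= A = 15, B = 105

A = 15, B = 105


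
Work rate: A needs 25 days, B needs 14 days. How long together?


Rate of A = 1/25 per day
Rate of B = 1/14 per day
Combined rate = 1/25 + 1/14 = 39/350 ≈ 0.1114 per day
Days = 1 / combined rate = 350/39
≈ 8.97 days

8.97 days


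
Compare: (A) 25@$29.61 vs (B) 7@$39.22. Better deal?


Deal A: $29.61/25 = $1.1844/unit
Deal B: $39.22/7 = $5.6029/unit
A is cheaper per unit
= Deal A

Deal A


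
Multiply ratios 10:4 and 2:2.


Compound ratio = (10×2) : (4×2)
= 20:8
GCD = 4
= 5:2

5:2


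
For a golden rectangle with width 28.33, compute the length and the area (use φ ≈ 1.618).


φ = (1 + √5) / 2 ≈ 1.618
Length = width × φ = 28.33 × 1.618 = 45.83794
≈ 45.84
Area = width × length = 28.33 × 45.83794 = 1298.5888402 ≈ 1298.59
= Length: 45.84, Area: 1298.59

Length: 45.84, Area: 1298.59


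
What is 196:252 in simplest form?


GCD(196, 252) = 28
196/28 : 252/28
= 7:9

7:9


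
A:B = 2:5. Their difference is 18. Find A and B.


Let A = 2k, B = 5k.
5k - 2k = 18
3k = 18 → k = 18/3 = 6
A = 2×6 = 12, B = 5×6 = 30
= A = 12, B = 30

A = 12, B = 30


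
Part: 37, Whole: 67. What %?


Percentage = (part / whole) × 100
= (37 / 67) × 100
≈ 55.22%

55.22%


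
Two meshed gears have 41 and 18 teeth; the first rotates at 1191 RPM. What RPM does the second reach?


Gear ratio = 41:18 = 41:18
RPM_B = RPM_A × (teeth_A / teeth_B)
= 1191 × (41/18)
= 2712.8 RPM

2712.8 RPM


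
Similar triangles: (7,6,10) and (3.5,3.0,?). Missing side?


Scale factor = 3.5/7 = 0.5
Missing side = 10 × 0.5
= 5.0

5.0


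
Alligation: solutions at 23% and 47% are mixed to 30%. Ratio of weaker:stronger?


Let x parts of 23% mix with y parts of 47%.
23x + 47y = 30(x + y)
23x + 47y = 30x + 30y
x(23 - 30) = y(30 - 47)
x/y = (47 - 30)/(30 - 23) = 17/7
Simplify: 17:7
= 17:7

17:7


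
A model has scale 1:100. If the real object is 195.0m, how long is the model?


Model size = real / scale
= 195.0 / 100
= 1.9500 m

1.9500 m


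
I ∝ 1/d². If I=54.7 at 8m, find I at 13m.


I₁d₁² = I₂d₂²
I₂ = I₁ × (d₁/d₂)²
= 54.7 × (8/13)²
= 54.7 × 64/169
= 3500.8/169
≈ 20.7148

20.7148


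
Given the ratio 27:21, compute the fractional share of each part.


Total parts = 27 + 21 = 48
First part: 27/48 = 9/16
Second part: 21/48 = 7/16
= 9/16 and 7/16

9/16 and 7/16


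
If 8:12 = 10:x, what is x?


Cross multiply: 8 × x = 12 × 10
8x = 120
x = 120 / 8
= 15.00

15.00


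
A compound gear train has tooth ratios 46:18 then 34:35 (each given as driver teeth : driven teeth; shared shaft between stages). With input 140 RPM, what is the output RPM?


Stage 1: RPM_B = RPM_A × t_A/t_B = 140 × 46/18 = 6440/18 ≈ 357.78
B and C share a shaft → RPM_C = RPM_B
Stage 2: RPM_D = RPM_C × t_C/t_D = RPM_A × (t_A×t_C)/(t_B×t_D)
Overall ratio = (46×34)/(18×35) = 1564/630
RPM_D = 140 × 1564/630 = 218960/630
≈ 347.56 RPM

347.56 RPM


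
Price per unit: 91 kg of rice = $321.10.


Unit rate = total / quantity
= 321.10 / 91
= $3.53 per unit

$3.53 per unit


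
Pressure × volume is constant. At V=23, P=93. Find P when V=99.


Inverse proportion: x × y = constant
k = 23 × 93 = 2139
y₂ = k / 99 = 2139 / 99
= 21.61

21.61


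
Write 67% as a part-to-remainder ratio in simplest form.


67% means 67 parts out of 100; remainder = 33
Part : remainder = 67:33
GCD = 1
= 67:33

67:33


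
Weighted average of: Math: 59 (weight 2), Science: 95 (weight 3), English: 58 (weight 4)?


Numerator = 59×2 + 95×3 + 58×4
= 118 + 285 + 232
= 635
Total weight = 9
Weighted avg = 635/9
= 70.56

70.56


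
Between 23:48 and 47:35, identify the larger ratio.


23/48 = 0.4792
47/35 = 1.3429
0.4792 < 1.3429, so 23:48 is less
= 47:35

47:35


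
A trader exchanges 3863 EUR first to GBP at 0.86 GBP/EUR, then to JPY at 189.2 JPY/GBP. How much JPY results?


Step 1: 3863 EUR × 0.86 = 3322.18 GBP
Step 2: 3322.18 GBP × 189.2 = 628556.46 JPY
Implied rate EUR→JPY = 0.86 × 189.2 = 162.7120
= 628556.46 JPY

628556.46 JPY


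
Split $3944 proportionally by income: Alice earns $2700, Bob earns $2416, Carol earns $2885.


Total income = 2700 + 2416 + 2885 = $8001
Alice: $3944 × 2700/8001 = $1330.93
Bob: $3944 × 2416/8001 = $1190.94
Carol: $3944 × 2885/8001 = $1422.13
= Alice: $1330.93, Bob: $1190.94, Carol: $1422.13

Alice: $1330.93, Bob: $1190.94, Carol: $1422.13


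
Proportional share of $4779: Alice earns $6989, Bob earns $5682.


Total income = 6989 + 5682 = $12671
Alice: $4779 × 6989/12671 = $2635.97
Bob: $4779 × 5682/12671 = $2143.03
= Alice: $2635.97, Bob: $2143.03

Alice: $2635.97, Bob: $2143.03


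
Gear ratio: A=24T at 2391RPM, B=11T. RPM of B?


Gear ratio = 24:11 = 24:11
RPM_B = RPM_A × (teeth_A / teeth_B)
= 2391 × (24/11)
= 5216.7 RPM

5216.7 RPM


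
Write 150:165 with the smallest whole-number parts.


GCD(150, 165) = 15
150/15 : 165/15
= 10:11

10:11


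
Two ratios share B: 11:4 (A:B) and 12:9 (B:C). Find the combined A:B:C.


Match B: multiply A:B by 12 → 132:48
Multiply B:C by 4 → 48:36
Combined: 132:48:36
GCD = 12
= 11:4:3

11:4:3


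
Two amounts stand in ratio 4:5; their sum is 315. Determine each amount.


Let A = 4k, B = 5k.
4k + 5k = 315
9k = 315 → k = 315/9 = 35
A = 4×35 = 140, B = 5×35 = 175
= A = 140, B = 175

A = 140, B = 175


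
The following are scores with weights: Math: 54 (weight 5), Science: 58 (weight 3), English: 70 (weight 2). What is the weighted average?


Numerator = 54×5 + 58×3 + 70×2
= 270 + 174 + 140
= 584
Total weight = 10
Weighted avg = 584/10
= 58.40

58.40


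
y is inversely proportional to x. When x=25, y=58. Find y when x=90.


Inverse proportion: x × y = constant
k = 25 × 58 = 1450
y₂ = k / 90 = 1450 / 90
= 16.11

16.11


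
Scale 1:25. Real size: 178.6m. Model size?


Model size = real / scale
= 178.6 / 25
= 7.1440 m

7.1440 m


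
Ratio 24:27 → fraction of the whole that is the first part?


Total parts = 24 + 27 = 51
First part: 24/51 = 8/17
= 8/17

8/17


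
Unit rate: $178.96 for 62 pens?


Unit rate = total / quantity
= 178.96 / 62
= $2.89 per unit

$2.89 per unit


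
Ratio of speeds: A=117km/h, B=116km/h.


Ratio = 117:116
GCD = 1
Simplified = 117:116
Time ratio (same distance) = 116:117
Speed ratio = 117:116

117:116


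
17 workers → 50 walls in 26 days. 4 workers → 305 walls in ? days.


Days ∝ work / workers, so d₂ = d₁ × (m₁/m₂) × (w₂/w₁)
Workers factor (inverse): 17/4 = 4.2500
Work factor (direct): 305/50 = 6.1000
d₂ = 26 × 17/4 × 305/50 = (26 × 17 × 305) / (4 × 50) = 134810/200
= 674.05 days

674.05 days


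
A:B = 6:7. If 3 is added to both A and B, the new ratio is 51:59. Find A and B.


Let A = 6k, B = 7k.
(6k + 3) / (7k + 3) = 51/59
Cross-multiply: 59(6k + 3) = 51(7k + 3)
354k + 177 = 357k + 153
354k - 357k = 153 - 177
-3k = -24
k = -24/-3 = 8
A = 6×8 = 48, B = 7×8 = 56
= A = 48, B = 56

A = 48, B = 56


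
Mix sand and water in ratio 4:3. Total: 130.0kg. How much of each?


Total parts = 4 + 3 = 7
sand: 130.0 × 4/7 = 74.3kg
water: 130.0 × 3/7 = 55.7kg
= 74.3kg and 55.7kg

74.3kg and 55.7kg


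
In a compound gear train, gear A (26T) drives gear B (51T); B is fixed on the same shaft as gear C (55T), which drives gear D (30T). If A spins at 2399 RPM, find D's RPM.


Stage 1: RPM_B = RPM_A × t_A/t_B = 2399 × 26/51 = 62374/51 ≈ 1223.02
B and C share a shaft → RPM_C = RPM_B
Stage 2: RPM_D = RPM_C × t_C/t_D = RPM_A × (t_A×t_C)/(t_B×t_D)
Overall ratio = (26×55)/(51×30) = 1430/1530
RPM_D = 2399 × 1430/1530 = 3430570/1530
≈ 2242.20 RPM

2242.20 RPM


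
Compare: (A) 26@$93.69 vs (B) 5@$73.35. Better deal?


Deal A: $93.69/26 = $3.6035/unit
Deal B: $73.35/5 = $14.6700/unit
A is cheaper per unit
= Deal A

Deal A


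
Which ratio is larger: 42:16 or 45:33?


42/16 = 2.6250
45/33 = 1.3636
2.6250 > 1.3636, so 42:16 is greater
= 42:16

42:16


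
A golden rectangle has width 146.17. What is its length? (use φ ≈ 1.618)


φ = (1 + √5) / 2 ≈ 1.618
Length = width × φ = 146.17 × 1.618 = 236.50306
≈ 236.50

236.50


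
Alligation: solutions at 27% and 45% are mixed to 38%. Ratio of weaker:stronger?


Let x parts of 27% mix with y parts of 45%.
27x + 45y = 38(x + y)
27x + 45y = 38x + 38y
x(27 - 38) = y(38 - 45)
x/y = (45 - 38)/(38 - 27) = 7/11
Simplify: 7:11
= 7:11

7:11


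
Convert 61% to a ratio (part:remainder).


61% means 61 parts out of 100; remainder = 39
Part : remainder = 61:39
GCD = 1
= 61:39

61:39


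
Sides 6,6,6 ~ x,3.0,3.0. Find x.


Scale factor = 3.0/6 = 0.5
Missing side = 6 × 0.5
= 3.0

3.0


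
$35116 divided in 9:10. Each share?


Total parts = 9 + 10 = 19
Part 1: 35116 × 9/19 = 16633.89
Part 2: 35116 × 10/19 = 18482.11
= Part 1: $16633.89, Part 2: $18482.11

Part 1: $16633.89, Part 2: $18482.11


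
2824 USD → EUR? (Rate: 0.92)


Amount × rate = 2824 × 0.92
= 2598.08 EUR

2598.08 EUR


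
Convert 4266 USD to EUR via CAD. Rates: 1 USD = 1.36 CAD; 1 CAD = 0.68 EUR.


Step 1: 4266 USD × 1.36 = 5801.76 CAD
Step 2: 5801.76 CAD × 0.68 = 3945.20 EUR
Implied rate USD→EUR = 1.36 × 0.68 = 0.9248
= 3945.20 EUR

3945.20 EUR


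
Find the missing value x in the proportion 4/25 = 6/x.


Cross multiply: 4 × x = 25 × 6
4x = 150
x = 150 / 4
= 37.50

37.50


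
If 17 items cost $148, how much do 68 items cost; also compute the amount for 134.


Direct proportion: y/x = constant
k = 148/17 ≈ 8.7059
y at x=68: k × 68 = 148 × 68 / 17 = 10064/17 = 592.00
y at x=134: k × 134 = 148 × 134 / 17 = 19832/17 ≈ 1166.59
= 592.00 and 1166.59

592.00 and 1166.59


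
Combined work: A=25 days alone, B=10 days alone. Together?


Rate of A = 1/25 per day
Rate of B = 1/10 per day
Combined rate = 1/25 + 1/10 = 35/250 = 0.1400 per day
Days = 1 / combined rate = 250/35
≈ 7.14 days

7.14 days


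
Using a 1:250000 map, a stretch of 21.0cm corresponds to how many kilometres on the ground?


Real distance = map distance × scale
= 21.0cm × 250000
= 5250000 cm = 52500.0 m
= 52.500 km

52.500 km


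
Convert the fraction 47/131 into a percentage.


Percentage = (part / whole) × 100
= (47 / 131) × 100
≈ 35.88%

35.88%


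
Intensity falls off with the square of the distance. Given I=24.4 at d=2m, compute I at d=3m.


I₁d₁² = I₂d₂²
I₂ = I₁ × (d₁/d₂)²
= 24.4 × (2/3)²
= 24.4 × 4/9
= 97.6/9
≈ 10.8444

10.8444


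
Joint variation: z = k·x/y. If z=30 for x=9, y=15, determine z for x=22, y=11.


z = k·x/y
Solve for k using the known point: k = z·y/x = 30×15/9 = 450/9 = 50.0000
Now evaluate at x=22, y=11:
z = k × 22 / 11 = (450 × 22) / (9 × 11) = 9900/99
= 100.0000

100.0000


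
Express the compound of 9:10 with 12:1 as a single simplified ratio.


Compound ratio = (9×12) : (10×1)
= 108:10
GCD = 2
= 54:5

54:5


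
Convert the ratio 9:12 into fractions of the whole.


Total parts = 9 + 12 = 21
First part: 9/21 = 3/7
Second part: 12/21 = 4/7
= 3/7 and 4/7

3/7 and 4/7


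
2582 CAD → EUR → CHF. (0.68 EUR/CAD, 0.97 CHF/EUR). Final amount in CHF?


Step 1: 2582 CAD × 0.68 = 1755.76 EUR
Step 2: 1755.76 EUR × 0.97 = 1703.09 CHF
Implied rate CAD→CHF = 0.68 × 0.97 = 0.6596
= 1703.09 CHF

1703.09 CHF


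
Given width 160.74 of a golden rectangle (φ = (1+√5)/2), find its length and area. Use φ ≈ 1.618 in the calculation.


φ = (1 + √5) / 2 ≈ 1.618
Length = width × φ = 160.74 × 1.618 = 260.07732
≈ 260.08
Area = width × length = 160.74 × 260.07732 = 41804.8284168 ≈ 41804.83
= Length: 260.08, Area: 41804.83

Length: 260.08, Area: 41804.83


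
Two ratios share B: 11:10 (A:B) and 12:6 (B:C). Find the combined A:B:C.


Match B: multiply A:B by 12 → 132:120
Multiply B:C by 10 → 120:60
Combined: 132:120:60
GCD = 12
= 11:10:5

11:10:5


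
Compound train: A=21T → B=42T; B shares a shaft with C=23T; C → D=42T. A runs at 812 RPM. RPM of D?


Stage 1: RPM_B = RPM_A × t_A/t_B = 812 × 21/42 = 17052/42 = 406.00
B and C share a shaft → RPM_C = RPM_B
Stage 2: RPM_D = RPM_C × t_C/t_D = RPM_A × (t_A×t_C)/(t_B×t_D)
Overall ratio = (21×23)/(42×42) = 483/1764
RPM_D = 812 × 483/1764 = 392196/1764
≈ 222.33 RPM

222.33 RPM


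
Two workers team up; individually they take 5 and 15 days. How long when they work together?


Rate of A = 1/5 per day
Rate of B = 1/15 per day
Combined rate = 1/5 + 1/15 = 20/75 ≈ 0.2667 per day
Days = 1 / combined rate = 75/20
= 3.75 days

3.75 days


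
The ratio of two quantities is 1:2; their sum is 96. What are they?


Let A = 1k, B = 2k.
1k + 2k = 96
3k = 96 → k = 96/3 = 32
A = 1×32 = 32, B = 2×32 = 64
= A = 32, B = 64

A = 32, B = 64


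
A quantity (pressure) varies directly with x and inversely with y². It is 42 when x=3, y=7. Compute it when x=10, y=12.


z = k·x/y²
Solve for k using the known point: k = z·y²/x = 42×49/3 = 2058/3 = 686.0000
Now evaluate at x=10, y=12:
z = k × 10 / 144 = (2058 × 10) / (3 × 144) = 20580/432
≈ 47.6389

47.6389


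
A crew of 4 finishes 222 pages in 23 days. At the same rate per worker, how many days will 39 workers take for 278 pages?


Days ∝ work / workers, so d₂ = d₁ × (m₁/m₂) × (w₂/w₁)
Workers factor (inverse): 4/39 ≈ 0.1026
Work factor (direct): 278/222 ≈ 1.2523
d₂ = 23 × 4/39 × 278/222 = (23 × 4 × 278) / (39 × 222) = 25576/8658
≈ 2.95 days

2.95 days


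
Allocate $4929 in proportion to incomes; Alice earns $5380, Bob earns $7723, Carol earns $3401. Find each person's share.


Total income = 5380 + 7723 + 3401 = $16504
Alice: $4929 × 5380/16504 = $1606.76
Bob: $4929 × 7723/16504 = $2306.51
Carol: $4929 × 3401/16504 = $1015.73
= Alice: $1606.76, Bob: $2306.51, Carol: $1015.73

Alice: $1606.76, Bob: $2306.51, Carol: $1015.73
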